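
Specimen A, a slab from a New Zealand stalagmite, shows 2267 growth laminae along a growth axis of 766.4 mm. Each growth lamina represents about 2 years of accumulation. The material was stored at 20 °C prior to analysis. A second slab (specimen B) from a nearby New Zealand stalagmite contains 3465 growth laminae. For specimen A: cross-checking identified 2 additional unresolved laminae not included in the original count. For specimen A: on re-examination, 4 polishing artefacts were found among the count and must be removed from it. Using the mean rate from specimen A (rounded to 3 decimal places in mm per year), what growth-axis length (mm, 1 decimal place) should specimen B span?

1171.2 mm

Specimen A: correcting the raw count gives 2267 − 4 + 2 = 2265 true growth laminae.
Specimen A: 2265 growth laminae at 2 years each span 2265 × 2 = 4530 years.
A: Extension rate ≈ 766.4 / 4530 = 0.169 mm/year.
Specimen B: multiplying by 2 years per growth lamina: 3465 × 2 = 6930 years. B's length ≈ 0.169 × 6930 = 1171.2 mm.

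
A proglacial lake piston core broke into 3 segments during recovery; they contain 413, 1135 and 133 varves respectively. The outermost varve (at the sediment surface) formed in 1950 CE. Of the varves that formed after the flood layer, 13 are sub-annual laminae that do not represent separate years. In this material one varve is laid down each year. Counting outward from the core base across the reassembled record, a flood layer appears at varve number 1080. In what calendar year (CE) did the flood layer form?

1362 CE

Total varves = 413 + 1135 + 133 = 1681.
1681 − 1080 = 601 varves lie beyond the flood layer toward the sediment surface.
Excluding 13 false varves: 601 − 13 = 588.
1950 − 588 = 1362 CE.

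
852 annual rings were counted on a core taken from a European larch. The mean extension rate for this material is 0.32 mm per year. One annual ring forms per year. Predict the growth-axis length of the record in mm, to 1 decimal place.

272.6 mm

The record spans 852 years at 0.32 mm per year.
Predicted length = 0.32 mm/year × 852 years = 272.6 mm.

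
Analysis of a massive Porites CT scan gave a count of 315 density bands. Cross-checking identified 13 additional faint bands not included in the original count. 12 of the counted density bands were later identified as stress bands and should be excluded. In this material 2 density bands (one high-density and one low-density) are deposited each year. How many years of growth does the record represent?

Correcting the raw count gives 315 − 12 + 13 = 316 true density bands.
Dividing by 2 density bands per year: 316 / 2 = 158 years.

158 yr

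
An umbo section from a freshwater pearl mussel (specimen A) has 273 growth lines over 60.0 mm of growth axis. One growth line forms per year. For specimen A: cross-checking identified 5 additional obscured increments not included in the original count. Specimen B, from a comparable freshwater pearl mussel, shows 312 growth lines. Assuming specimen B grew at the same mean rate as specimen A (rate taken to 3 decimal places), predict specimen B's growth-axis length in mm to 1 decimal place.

Specimen A: after corrections the count is 273 + 5 = 278 growth lines.
A: Mean rate = 60.0 mm / 278 years ≈ 0.216 mm/year.
Length of B = 0.216 × 312 = 67.4 mm.

67.4 mm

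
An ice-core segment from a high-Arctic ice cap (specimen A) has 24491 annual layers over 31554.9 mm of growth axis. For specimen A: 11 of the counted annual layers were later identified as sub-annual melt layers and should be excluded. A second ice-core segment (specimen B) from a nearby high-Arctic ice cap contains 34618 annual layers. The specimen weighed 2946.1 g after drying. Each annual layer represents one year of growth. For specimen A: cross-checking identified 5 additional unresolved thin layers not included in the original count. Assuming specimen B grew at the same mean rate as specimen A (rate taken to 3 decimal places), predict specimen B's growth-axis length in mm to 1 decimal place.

44622.6 mm

Specimen A: correcting the raw count gives 24491 − 11 + 5 = 24485 true annual layers.
A: 31554.9 mm over 24485 years gives 31554.9 / 24485 ≈ 1.289 mm/year.
Length of B = 1.289 × 34618 = 44622.6 mm.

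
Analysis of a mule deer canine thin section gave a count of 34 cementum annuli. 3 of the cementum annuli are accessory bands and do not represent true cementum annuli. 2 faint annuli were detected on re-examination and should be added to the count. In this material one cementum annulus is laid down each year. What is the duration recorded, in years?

33 years

Adjusted count: 34 − 3 + 2 = 33 cementum annuli.
With a one-to-one cementum annulus periodicity this is 33 years.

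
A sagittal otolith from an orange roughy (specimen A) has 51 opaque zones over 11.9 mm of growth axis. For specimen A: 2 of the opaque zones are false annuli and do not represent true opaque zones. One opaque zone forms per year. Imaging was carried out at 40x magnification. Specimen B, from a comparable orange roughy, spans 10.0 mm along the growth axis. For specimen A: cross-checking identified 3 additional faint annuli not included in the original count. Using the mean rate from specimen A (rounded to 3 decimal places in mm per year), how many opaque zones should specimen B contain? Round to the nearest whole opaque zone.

44 opaque zones

Specimen A: correcting the raw count gives 51 − 2 + 3 = 52 true opaque zones.
A: 11.9 mm over 52 years gives 11.9 / 52 ≈ 0.229 mm/yr.
Specimen B: 10.0 mm / 0.229 mm per year = 43.67 years ≈ 44 opaque zones.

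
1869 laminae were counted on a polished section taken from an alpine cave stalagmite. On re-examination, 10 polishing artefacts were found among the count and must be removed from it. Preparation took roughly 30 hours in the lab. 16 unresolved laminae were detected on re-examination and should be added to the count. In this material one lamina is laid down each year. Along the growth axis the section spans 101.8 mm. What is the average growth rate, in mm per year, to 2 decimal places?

0.05 mm per year

True lamina count = 1869 − 10 + 16 = 1875.
Extension rate ≈ 101.8 / 1875 = 0.05 mm per year.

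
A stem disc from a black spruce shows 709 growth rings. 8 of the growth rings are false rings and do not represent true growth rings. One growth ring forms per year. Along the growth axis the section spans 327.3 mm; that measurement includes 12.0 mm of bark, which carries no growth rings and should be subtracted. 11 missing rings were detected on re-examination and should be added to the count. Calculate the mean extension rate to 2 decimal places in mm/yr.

0.44 mm/yr

True growth ring count = 709 − 8 + 11 = 712.
Net length = 327.3 − 12.0 = 315.3 mm.
Mean rate = 315.3 mm / 712 years ≈ 0.44 mm/yr.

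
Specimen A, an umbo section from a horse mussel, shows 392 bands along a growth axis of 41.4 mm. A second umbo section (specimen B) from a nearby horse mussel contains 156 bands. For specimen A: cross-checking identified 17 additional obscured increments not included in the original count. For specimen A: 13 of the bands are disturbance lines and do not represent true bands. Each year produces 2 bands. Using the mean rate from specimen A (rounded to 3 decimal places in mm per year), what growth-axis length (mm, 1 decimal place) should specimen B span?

16.3 mm

Specimen A: true band count = 392 − 13 + 17 = 396.
Specimen A: 396 bands at 2 per year is 396 / 2 = 198 years.
A: 41.4 mm over 198 years gives 41.4 / 198 ≈ 0.209 mm/year.
Specimen B: with 2 bands per year, 156 / 2 = 78 years. For B, 0.209 mm/year × 78 years = 16.3 mm.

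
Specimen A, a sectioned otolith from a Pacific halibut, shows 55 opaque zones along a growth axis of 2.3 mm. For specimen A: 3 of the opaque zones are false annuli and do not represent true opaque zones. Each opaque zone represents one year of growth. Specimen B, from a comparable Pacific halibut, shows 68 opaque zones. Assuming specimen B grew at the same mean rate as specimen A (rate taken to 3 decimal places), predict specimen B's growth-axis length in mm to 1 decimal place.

Specimen A: adjusted count: 55 − 3 = 52 opaque zones.
A: 2.3 mm over 52 years gives 2.3 / 52 ≈ 0.044 mm/yr.
B's length ≈ 0.044 × 68 = 3.0 mm.

3.0 mm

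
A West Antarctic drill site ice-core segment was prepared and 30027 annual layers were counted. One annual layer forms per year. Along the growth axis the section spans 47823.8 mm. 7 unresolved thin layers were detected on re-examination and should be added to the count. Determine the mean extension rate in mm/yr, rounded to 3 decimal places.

Adjusted count: 30027 + 7 = 30034 annual layers.
Extension rate ≈ 47823.8 / 30034 = 1.592 mm/yr.

1.592 mm/yr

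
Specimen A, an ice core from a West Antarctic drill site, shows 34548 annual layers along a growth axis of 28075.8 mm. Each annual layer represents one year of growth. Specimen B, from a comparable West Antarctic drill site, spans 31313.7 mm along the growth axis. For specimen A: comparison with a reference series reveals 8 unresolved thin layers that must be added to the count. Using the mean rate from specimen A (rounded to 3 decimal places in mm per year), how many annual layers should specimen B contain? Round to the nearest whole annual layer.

Specimen A: correcting the raw count gives 34548 + 8 = 34556 true annual layers.
A: 28075.8 mm over 34556 years gives 28075.8 / 34556 ≈ 0.812 mm per year.
Specimen B: 31313.7 mm / 0.812 mm per year = 38563.67 years ≈ 38564 annual layers.

38564 annual layers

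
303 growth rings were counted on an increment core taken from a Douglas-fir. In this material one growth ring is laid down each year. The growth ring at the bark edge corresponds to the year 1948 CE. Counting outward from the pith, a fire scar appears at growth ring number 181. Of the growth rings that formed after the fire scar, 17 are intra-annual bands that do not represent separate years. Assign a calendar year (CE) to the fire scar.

1843 CE

Between growth ring 181 and the bark edge there are 303 − 181 = 122 growth rings.
Removing the 17 false growth rings leaves 122 − 17 = 105 true growth rings beyond the fire scar.
1948 − 105 = 1843 CE.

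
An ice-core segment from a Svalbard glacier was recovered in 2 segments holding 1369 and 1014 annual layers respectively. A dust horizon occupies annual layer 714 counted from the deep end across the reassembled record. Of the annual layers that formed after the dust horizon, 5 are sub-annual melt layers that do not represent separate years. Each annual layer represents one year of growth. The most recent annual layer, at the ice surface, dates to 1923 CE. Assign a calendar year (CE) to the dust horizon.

Total annual layers = 1369 + 1014 = 2383.
2383 − 714 = 1669 annual layers lie beyond the dust horizon toward the ice surface.
1669 − 5 false = 1664 true annual layers after the dust horizon.
Counting back 1664 years from 1923 CE places the dust horizon in 1923 − 1664 = 259 CE.

259 CE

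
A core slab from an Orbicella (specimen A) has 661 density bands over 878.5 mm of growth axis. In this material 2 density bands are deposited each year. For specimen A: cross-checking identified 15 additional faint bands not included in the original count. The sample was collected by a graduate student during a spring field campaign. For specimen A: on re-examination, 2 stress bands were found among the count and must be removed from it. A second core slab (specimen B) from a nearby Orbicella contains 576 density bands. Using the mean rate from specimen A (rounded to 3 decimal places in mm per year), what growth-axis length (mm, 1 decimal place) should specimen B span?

Specimen A: true density band count = 661 − 2 + 15 = 674.
Specimen A: 674 density bands at 2 per year is 674 / 2 = 337 years.
A: 878.5 mm over 337 years gives 878.5 / 337 ≈ 2.607 mm/year.
Specimen B: with 2 density bands per year, 576 / 2 = 288 years. For B, 2.607 mm/year × 288 years = 750.8 mm.

750.8 mm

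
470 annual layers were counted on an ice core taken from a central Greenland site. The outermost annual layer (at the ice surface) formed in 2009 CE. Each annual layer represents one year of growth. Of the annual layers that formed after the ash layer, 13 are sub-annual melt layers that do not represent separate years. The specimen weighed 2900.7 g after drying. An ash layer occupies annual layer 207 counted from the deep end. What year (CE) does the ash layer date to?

Between annual layer 207 and the ice surface there are 470 − 207 = 263 annual layers.
Excluding 13 false annual layers: 263 − 13 = 250.
Counting back 250 years from 2009 CE places the ash layer in 2009 − 250 = 1759 CE.

1759 CE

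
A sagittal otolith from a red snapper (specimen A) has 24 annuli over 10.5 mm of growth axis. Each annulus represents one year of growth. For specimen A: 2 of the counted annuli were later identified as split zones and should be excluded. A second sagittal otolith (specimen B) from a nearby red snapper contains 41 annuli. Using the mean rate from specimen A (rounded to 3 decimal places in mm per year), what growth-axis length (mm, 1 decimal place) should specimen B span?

Specimen A: correcting the raw count gives 24 − 2 = 22 true annuli.
A: 10.5 mm over 22 years gives 10.5 / 22 ≈ 0.477 mm/yr.
B's length ≈ 0.477 × 41 = 19.6 mm.

19.6 mm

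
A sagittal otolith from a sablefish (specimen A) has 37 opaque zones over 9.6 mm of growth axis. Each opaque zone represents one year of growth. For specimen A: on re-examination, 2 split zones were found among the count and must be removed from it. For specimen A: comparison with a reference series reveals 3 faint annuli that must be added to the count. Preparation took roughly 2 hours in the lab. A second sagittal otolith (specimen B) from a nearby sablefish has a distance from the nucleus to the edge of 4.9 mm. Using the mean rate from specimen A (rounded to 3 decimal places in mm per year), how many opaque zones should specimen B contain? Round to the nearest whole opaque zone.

19 opaque zones

Specimen A: true opaque zone count = 37 − 2 + 3 = 38.
A: Extension rate ≈ 9.6 / 38 = 0.253 mm/year.
For B, 4.9 / 0.253 = 19.37 years ≈ 19 opaque zones.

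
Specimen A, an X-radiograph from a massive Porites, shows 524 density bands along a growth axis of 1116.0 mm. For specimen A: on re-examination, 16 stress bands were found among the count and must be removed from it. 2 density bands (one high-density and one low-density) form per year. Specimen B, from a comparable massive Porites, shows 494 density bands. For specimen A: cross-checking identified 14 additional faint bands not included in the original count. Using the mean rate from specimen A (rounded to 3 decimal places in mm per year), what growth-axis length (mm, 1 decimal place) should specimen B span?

Specimen A: after corrections the count is 524 − 16 + 14 = 522 density bands.
Specimen A: 522 density bands at 2 per year is 522 / 2 = 261 years.
A: Extension rate ≈ 1116.0 / 261 = 4.276 mm per year.
Specimen B: with 2 density bands per year, 494 / 2 = 247 years. B's length ≈ 4.276 × 247 = 1056.2 mm.

1056.2 mm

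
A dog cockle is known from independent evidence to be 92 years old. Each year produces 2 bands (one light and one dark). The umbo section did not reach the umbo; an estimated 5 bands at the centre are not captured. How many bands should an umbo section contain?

179 bands

Expected bands: 92 × 2 = 184.
Less the 5 uncaptured bands: 184 − 5 = 179.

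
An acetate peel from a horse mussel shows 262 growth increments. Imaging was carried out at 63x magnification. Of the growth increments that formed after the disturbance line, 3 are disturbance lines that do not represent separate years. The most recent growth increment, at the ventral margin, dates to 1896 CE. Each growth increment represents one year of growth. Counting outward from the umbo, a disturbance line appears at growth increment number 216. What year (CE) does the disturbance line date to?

1853 CE

262 − 216 = 46 growth increments lie beyond the disturbance line toward the ventral margin.
46 − 3 false = 43 true growth increments after the disturbance line.
1896 − 43 = 1853 CE.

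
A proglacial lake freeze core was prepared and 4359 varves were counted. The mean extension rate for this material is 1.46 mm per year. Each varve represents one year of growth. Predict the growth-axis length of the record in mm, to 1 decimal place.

6364.1 mm

The record spans 4359 years at 1.46 mm per year.
4359 years at 1.46 mm/year gives 1.46 × 4359 = 6364.1 mm.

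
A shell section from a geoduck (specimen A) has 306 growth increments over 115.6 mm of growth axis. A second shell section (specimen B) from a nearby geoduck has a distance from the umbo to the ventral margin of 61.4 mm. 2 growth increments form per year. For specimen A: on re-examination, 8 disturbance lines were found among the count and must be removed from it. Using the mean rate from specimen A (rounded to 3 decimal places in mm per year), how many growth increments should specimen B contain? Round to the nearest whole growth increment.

Specimen A: correcting the raw count gives 306 − 8 = 298 true growth increments.
Specimen A: with 2 growth increments per year, 298 / 2 = 149 years.
A: Mean rate = 115.6 mm / 149 years ≈ 0.776 mm/year.
Specimen B: 61.4 mm / 0.776 mm per year = 79.12 years; at 2 growth increments per year that is 79.12 × 2 ≈ 158 growth increments.

158 growth increments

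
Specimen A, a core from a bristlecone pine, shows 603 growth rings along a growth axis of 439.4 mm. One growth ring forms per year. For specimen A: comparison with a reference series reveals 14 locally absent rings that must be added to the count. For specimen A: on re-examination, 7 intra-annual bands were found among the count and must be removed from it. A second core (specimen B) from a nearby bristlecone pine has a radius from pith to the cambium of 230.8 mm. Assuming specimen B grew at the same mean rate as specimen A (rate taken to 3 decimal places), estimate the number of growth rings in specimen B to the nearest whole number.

321 growth rings

Specimen A: true growth ring count = 603 − 7 + 14 = 610.
A: 439.4 mm over 610 years gives 439.4 / 610 ≈ 0.720 mm per year.
For B, 230.8 / 0.720 = 320.56 years ≈ 321 growth rings.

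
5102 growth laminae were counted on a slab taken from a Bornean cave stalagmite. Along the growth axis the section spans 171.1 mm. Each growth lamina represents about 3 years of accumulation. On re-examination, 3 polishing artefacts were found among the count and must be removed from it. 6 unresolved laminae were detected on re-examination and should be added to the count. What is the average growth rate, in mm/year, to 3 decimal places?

0.011 mm/year

True growth lamina count = 5102 − 3 + 6 = 5105.
5105 growth laminae at 3 years each span 5105 × 3 = 15315 years.
171.1 mm over 15315 years gives 171.1 / 15315 ≈ 0.011 mm/year.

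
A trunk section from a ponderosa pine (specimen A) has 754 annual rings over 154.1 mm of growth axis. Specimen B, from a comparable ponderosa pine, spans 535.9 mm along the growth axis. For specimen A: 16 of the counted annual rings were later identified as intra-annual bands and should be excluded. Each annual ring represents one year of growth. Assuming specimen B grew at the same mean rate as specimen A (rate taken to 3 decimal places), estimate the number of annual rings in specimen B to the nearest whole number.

2564 annual rings

Specimen A: correcting the raw count gives 754 − 16 = 738 true annual rings.
A: 154.1 mm over 738 years gives 154.1 / 738 ≈ 0.209 mm per year.
B spans 535.9 / 0.209 = 2564.11 years ≈ 2564 annual rings.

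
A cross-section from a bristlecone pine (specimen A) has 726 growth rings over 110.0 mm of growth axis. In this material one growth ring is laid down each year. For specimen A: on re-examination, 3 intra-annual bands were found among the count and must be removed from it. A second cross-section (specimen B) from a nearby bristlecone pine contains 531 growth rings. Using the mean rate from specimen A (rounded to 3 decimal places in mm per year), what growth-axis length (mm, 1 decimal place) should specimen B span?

80.7 mm

Specimen A: true growth ring count = 726 − 3 = 723.
A: Mean rate = 110.0 mm / 723 years ≈ 0.152 mm/year.
For B, 0.152 mm/year × 531 years = 80.7 mm.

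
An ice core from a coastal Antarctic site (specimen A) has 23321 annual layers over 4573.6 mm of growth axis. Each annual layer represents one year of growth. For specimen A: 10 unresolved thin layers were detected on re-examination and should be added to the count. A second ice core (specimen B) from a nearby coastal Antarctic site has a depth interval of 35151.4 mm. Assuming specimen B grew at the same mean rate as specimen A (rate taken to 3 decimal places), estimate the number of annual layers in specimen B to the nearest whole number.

179344 annual layers

Specimen A: after corrections the count is 23321 + 10 = 23331 annual layers.
A: Mean rate = 4573.6 mm / 23331 years ≈ 0.196 mm/year.
Specimen B: 35151.4 mm / 0.196 mm per year = 179343.88 years ≈ 179344 annual layers.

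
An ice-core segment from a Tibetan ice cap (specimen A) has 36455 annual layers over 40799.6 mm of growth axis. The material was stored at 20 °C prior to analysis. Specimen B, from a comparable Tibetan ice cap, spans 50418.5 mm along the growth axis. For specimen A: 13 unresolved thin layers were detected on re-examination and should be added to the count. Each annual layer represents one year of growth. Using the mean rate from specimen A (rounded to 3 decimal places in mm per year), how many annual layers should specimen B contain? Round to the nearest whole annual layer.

45057 annual layers

Specimen A: true annual layer count = 36455 + 13 = 36468.
A: Extension rate ≈ 40799.6 / 36468 = 1.119 mm per year.
For B, 50418.5 / 1.119 = 45056.75 years ≈ 45057 annual layers.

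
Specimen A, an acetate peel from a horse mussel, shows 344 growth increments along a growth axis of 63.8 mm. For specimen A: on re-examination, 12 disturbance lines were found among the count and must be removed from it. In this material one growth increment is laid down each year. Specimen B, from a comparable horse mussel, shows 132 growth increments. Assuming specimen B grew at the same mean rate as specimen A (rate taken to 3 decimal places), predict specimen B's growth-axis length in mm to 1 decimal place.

Specimen A: true growth increment count = 344 − 12 = 332.
A: Extension rate ≈ 63.8 / 332 = 0.192 mm per year.
B's length ≈ 0.192 × 132 = 25.3 mm.

25.3 mm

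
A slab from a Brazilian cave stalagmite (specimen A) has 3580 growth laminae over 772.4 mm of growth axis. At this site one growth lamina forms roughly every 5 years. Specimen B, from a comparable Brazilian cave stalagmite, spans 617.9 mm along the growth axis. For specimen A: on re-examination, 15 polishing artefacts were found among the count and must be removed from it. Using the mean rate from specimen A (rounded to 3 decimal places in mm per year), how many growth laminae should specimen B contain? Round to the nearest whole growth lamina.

Specimen A: after corrections the count is 3580 − 15 = 3565 growth laminae.
Specimen A: multiplying by 5 years per growth lamina: 3565 × 5 = 17825 years.
A: Extension rate ≈ 772.4 / 17825 = 0.043 mm per year.
Specimen B: 617.9 mm / 0.043 mm per year = 14369.77 years; at 5 years per growth lamina that is 14369.77 / 5 ≈ 2874 growth laminae.

2874 growth laminae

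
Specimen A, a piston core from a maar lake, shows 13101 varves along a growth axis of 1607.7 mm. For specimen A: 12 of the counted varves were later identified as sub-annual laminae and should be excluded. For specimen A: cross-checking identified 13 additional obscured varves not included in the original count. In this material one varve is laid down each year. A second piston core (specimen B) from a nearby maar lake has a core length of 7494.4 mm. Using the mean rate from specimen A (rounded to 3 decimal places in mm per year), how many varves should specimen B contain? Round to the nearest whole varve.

60930 varves

Specimen A: after corrections the count is 13101 − 12 + 13 = 13102 varves.
A: Extension rate ≈ 1607.7 / 13102 = 0.123 mm per year.
Specimen B: 7494.4 mm / 0.123 mm per year = 60930.08 years ≈ 60930 varves.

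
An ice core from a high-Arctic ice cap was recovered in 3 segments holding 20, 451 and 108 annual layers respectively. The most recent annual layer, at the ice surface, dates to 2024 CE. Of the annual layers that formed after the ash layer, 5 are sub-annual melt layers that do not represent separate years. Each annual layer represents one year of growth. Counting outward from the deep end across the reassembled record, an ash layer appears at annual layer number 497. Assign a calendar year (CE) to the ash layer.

Total annual layers = 20 + 451 + 108 = 579.
Between annual layer 497 and the ice surface there are 579 − 497 = 82 annual layers.
Excluding 5 false annual layers: 82 − 5 = 77.
Counting back 77 years from 2024 CE places the ash layer in 2024 − 77 = 1947 CE.

1947 CE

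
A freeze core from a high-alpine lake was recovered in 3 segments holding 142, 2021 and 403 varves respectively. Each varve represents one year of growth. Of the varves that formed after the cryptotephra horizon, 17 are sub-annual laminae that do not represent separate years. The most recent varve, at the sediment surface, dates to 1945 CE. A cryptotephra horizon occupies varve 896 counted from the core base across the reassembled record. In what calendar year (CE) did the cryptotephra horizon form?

Total varves = 142 + 2021 + 403 = 2566.
The cryptotephra horizon sits at varve 896 from the core base, so 2566 − 896 = 1670 varves formed after it.
Removing the 17 false varves leaves 1670 − 17 = 1653 true varves beyond the cryptotephra horizon.
Counting back 1653 years from 1945 CE places the cryptotephra horizon in 1945 − 1653 = 292 CE.

292 CE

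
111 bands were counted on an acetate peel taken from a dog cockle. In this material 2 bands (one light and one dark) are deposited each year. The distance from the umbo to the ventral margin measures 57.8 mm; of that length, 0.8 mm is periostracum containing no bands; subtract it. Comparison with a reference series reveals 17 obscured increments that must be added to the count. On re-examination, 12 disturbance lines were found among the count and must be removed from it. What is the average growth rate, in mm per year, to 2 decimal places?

Adjusted count: 111 − 12 + 17 = 116 bands.
With 2 bands per year, 116 / 2 = 58 years.
Removing the 0.8 mm offcut leaves 57.8 − 0.8 = 57.0 mm.
Mean rate = 57.0 mm / 58 years ≈ 0.98 mm per year.

0.98 mm per year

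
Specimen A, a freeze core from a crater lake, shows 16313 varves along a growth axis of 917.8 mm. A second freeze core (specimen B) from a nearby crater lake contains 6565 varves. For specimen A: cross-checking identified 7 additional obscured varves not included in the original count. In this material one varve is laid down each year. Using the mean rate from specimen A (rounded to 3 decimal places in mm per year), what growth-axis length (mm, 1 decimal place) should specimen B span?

367.6 mm

Specimen A: adjusted count: 16313 + 7 = 16320 varves.
A: Extension rate ≈ 917.8 / 16320 = 0.056 mm per year.
B's length ≈ 0.056 × 6565 = 367.6 mm.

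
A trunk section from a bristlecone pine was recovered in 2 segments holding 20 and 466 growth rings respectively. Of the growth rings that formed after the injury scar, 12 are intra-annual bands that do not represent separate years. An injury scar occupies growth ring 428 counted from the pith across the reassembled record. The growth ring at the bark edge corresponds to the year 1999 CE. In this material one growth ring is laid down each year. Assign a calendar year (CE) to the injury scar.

1953 CE

Total growth rings = 20 + 466 = 486.
486 − 428 = 58 growth rings lie beyond the injury scar toward the bark edge.
Removing the 12 false growth rings leaves 58 − 12 = 46 true growth rings beyond the injury scar.
1999 − 46 = 1953 CE.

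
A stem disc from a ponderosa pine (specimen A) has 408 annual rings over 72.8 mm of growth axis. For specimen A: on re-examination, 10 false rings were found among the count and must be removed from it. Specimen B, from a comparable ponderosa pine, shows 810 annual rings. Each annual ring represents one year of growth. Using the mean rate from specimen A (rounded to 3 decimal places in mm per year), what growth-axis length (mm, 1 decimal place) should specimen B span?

148.2 mm

Specimen A: true annual ring count = 408 − 10 = 398.
A: Mean rate = 72.8 mm / 398 years ≈ 0.183 mm per year.
B's length ≈ 0.183 × 810 = 148.2 mm.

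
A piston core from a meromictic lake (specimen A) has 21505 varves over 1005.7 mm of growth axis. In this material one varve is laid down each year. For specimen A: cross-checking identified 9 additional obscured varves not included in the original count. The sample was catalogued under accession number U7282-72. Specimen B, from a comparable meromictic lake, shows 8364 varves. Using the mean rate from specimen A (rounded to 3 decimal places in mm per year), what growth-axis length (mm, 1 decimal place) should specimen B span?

Specimen A: adjusted count: 21505 + 9 = 21514 varves.
A: Extension rate ≈ 1005.7 / 21514 = 0.047 mm/yr.
For B, 0.047 mm/year × 8364 years = 393.1 mm.

393.1 mm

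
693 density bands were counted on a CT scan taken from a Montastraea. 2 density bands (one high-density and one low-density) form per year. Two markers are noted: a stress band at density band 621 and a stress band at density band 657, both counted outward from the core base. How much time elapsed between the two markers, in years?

18 yr

657 − 621 = 36 density bands lie between the two events.
36 density bands at 2 per year is 36 / 2 = 18 years.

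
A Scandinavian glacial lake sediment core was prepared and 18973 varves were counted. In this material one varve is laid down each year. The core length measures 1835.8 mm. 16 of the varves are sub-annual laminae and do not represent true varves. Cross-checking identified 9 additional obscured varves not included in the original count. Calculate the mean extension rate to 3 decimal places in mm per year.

0.097 mm per year

Correcting the raw count gives 18973 − 16 + 9 = 18966 true varves.
1835.8 mm over 18966 years gives 1835.8 / 18966 ≈ 0.097 mm per year.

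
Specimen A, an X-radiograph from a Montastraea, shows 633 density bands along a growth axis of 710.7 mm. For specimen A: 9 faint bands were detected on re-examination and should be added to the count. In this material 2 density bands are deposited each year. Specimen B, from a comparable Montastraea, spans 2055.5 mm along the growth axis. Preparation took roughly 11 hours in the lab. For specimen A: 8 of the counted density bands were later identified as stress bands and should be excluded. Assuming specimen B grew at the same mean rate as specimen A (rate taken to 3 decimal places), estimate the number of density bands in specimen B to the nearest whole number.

1834 density bands

Specimen A: true density band count = 633 − 8 + 9 = 634.
Specimen A: with 2 density bands per year, 634 / 2 = 317 years.
A: Mean rate = 710.7 mm / 317 years ≈ 2.242 mm per year.
For B, 2055.5 / 2.242 = 916.82 years; at 2 density bands per year that is 916.82 × 2 ≈ 1834 density bands.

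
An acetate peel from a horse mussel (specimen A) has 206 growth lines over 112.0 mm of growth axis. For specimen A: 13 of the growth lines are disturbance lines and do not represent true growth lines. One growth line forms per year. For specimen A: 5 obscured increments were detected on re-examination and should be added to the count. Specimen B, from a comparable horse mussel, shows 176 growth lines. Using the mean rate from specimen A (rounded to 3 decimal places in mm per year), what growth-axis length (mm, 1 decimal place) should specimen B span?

Specimen A: after corrections the count is 206 − 13 + 5 = 198 growth lines.
A: Extension rate ≈ 112.0 / 198 = 0.566 mm/yr.
For B, 0.566 mm/year × 176 years = 99.6 mm.

99.6 mm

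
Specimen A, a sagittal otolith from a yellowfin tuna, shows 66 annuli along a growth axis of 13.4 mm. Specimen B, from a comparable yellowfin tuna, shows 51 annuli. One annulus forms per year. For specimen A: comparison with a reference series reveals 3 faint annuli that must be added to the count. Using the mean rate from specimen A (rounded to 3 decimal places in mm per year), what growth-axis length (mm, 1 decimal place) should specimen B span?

Specimen A: correcting the raw count gives 66 + 3 = 69 true annuli.
A: 13.4 mm over 69 years gives 13.4 / 69 ≈ 0.194 mm/yr.
B's length ≈ 0.194 × 51 = 9.9 mm.

9.9 mm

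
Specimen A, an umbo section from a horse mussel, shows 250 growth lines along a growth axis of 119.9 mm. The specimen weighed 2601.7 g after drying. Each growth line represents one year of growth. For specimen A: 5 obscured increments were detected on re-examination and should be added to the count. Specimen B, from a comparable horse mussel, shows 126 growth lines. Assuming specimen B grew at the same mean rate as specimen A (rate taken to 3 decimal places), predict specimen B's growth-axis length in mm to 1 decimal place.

59.2 mm

Specimen A: adjusted count: 250 + 5 = 255 growth lines.
A: 119.9 mm over 255 years gives 119.9 / 255 ≈ 0.470 mm per year.
Length of B = 0.470 × 126 = 59.2 mm.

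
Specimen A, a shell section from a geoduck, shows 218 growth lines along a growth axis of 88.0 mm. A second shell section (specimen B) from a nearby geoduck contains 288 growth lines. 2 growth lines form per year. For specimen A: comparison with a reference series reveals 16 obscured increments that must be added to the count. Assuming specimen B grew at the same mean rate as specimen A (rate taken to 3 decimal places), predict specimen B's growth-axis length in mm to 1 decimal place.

108.3 mm

Specimen A: correcting the raw count gives 218 + 16 = 234 true growth lines.
Specimen A: 234 growth lines at 2 per year is 234 / 2 = 117 years.
A: 88.0 mm over 117 years gives 88.0 / 117 ≈ 0.752 mm per year.
Specimen B: dividing by 2 growth lines per year: 288 / 2 = 144 years. For B, 0.752 mm/year × 144 years = 108.3 mm.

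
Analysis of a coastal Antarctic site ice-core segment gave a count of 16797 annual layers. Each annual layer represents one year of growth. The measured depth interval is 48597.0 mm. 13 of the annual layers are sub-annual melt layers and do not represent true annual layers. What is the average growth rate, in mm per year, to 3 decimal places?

Adjusted count: 16797 − 13 = 16784 annual layers.
48597.0 mm over 16784 years gives 48597.0 / 16784 ≈ 2.895 mm per year.

2.895 mm per year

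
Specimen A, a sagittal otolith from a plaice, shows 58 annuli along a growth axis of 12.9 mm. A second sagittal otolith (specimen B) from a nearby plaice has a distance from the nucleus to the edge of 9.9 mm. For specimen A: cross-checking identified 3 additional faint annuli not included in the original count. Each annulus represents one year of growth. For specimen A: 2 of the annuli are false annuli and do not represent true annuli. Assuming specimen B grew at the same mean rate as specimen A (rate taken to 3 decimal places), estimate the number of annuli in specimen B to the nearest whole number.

Specimen A: correcting the raw count gives 58 − 2 + 3 = 59 true annuli.
A: Mean rate = 12.9 mm / 59 years ≈ 0.219 mm/yr.
B spans 9.9 / 0.219 = 45.21 years ≈ 45 annuli.

45 annuli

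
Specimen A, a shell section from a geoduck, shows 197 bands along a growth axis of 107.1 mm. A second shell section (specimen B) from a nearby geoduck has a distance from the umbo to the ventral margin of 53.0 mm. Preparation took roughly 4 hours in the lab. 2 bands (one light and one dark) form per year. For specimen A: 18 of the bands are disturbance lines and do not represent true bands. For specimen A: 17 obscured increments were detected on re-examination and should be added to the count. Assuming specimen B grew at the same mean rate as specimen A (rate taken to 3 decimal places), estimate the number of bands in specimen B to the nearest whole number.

Specimen A: adjusted count: 197 − 18 + 17 = 196 bands.
Specimen A: dividing by 2 bands per year: 196 / 2 = 98 years.
A: Extension rate ≈ 107.1 / 98 = 1.093 mm/year.
For B, 53.0 / 1.093 = 48.49 years; at 2 bands per year that is 48.49 × 2 ≈ 97 bands.

97 bands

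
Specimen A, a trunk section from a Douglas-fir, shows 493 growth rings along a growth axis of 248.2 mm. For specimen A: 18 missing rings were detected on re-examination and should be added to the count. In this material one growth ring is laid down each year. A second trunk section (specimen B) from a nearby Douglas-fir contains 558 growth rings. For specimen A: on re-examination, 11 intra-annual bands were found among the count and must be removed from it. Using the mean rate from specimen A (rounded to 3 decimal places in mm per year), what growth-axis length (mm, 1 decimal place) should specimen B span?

Specimen A: after corrections the count is 493 − 11 + 18 = 500 growth rings.
A: Mean rate = 248.2 mm / 500 years ≈ 0.496 mm/year.
Length of B = 0.496 × 558 = 276.8 mm.

276.8 mm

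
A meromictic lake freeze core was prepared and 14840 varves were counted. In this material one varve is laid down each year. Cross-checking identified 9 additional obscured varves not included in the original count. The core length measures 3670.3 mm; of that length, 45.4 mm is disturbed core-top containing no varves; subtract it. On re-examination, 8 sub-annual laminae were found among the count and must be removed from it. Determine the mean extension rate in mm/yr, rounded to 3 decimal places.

Correcting the raw count gives 14840 − 8 + 9 = 14841 true varves.
The growth record spans 3670.3 − 45.4 = 3624.9 mm.
Mean rate = 3624.9 mm / 14841 years ≈ 0.244 mm/yr.

0.244 mm/yr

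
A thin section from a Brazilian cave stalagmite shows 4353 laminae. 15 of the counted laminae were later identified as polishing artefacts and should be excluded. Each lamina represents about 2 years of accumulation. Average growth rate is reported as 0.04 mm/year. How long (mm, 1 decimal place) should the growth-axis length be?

347.0 mm

After corrections the count is 4353 − 15 = 4338 laminae.
4338 laminae at 2 years each span 4338 × 2 = 8676 years.
8676 years at 0.04 mm/year gives 0.04 × 8676 = 347.0 mm.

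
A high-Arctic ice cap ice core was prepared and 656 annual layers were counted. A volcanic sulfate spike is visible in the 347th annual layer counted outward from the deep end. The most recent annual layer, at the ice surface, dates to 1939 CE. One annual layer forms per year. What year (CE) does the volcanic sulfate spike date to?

1630 CE

The volcanic sulfate spike sits at annual layer 347 from the deep end, so 656 − 347 = 309 annual layers formed after it.
Counting back 309 years from 1939 CE places the volcanic sulfate spike in 1939 − 309 = 1630 CE.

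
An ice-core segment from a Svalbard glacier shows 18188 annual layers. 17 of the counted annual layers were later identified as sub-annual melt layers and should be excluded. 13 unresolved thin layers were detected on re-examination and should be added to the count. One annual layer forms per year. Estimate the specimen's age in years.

18184 years

True annual layer count = 18188 − 17 + 13 = 18184.
At one annual layer per year, that is 18184 years.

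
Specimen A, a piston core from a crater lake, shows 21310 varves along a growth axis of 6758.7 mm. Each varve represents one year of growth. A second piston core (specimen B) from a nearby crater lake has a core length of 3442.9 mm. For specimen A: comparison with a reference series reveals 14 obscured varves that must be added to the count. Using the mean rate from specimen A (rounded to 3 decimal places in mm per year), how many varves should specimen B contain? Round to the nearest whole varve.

Specimen A: adjusted count: 21310 + 14 = 21324 varves.
A: Extension rate ≈ 6758.7 / 21324 = 0.317 mm/yr.
For B, 3442.9 / 0.317 = 10860.88 years ≈ 10861 varves.

10861 varves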